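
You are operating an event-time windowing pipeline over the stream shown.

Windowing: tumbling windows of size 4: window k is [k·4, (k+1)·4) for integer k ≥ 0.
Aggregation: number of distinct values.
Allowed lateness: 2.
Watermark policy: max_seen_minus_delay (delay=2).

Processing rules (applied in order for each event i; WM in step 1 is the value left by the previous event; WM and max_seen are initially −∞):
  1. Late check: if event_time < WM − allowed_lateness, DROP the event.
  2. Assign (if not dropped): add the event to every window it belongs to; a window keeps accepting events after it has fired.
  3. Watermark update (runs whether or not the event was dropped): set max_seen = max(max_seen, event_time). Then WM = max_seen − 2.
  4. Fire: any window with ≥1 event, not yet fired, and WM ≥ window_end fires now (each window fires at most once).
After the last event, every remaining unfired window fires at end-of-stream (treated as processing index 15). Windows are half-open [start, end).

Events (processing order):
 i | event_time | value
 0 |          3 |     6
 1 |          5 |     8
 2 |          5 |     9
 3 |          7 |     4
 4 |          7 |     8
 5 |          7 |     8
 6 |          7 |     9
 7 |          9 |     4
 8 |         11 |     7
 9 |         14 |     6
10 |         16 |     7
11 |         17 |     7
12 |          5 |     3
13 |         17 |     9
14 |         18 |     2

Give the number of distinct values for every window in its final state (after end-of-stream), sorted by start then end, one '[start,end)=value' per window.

[0,4)=1 [4,8)=3 [8,12)=2 [12,16)=1 [16,20)=3

i=0 t=3 v=6: → [0,4); WM=1
i=1 t=5 v=8: → [4,8); WM=3
i=2 t=5 v=9: → [4,8); WM=3
i=3 t=7 v=4: → [4,8); WM=5; [0,4) fires=1
i=4 t=7 v=8: → [4,8); WM=5
i=5 t=7 v=8: → [4,8); WM=5
i=6 t=7 v=9: → [4,8); WM=5
i=7 t=9 v=4: → [8,12); WM=7
i=8 t=11 v=7: → [8,12); WM=9; [4,8) fires=3
i=9 t=14 v=6: → [12,16); WM=12; [8,12) fires=2
i=10 t=16 v=7: → [16,20); WM=14
i=11 t=17 v=7: → [16,20); WM=15
i=12 t=5 v=3: DROP (t<15-2); WM=15
i=13 t=17 v=9: → [16,20); WM=15
i=14 t=18 v=2: → [16,20); WM=16; [12,16) fires=1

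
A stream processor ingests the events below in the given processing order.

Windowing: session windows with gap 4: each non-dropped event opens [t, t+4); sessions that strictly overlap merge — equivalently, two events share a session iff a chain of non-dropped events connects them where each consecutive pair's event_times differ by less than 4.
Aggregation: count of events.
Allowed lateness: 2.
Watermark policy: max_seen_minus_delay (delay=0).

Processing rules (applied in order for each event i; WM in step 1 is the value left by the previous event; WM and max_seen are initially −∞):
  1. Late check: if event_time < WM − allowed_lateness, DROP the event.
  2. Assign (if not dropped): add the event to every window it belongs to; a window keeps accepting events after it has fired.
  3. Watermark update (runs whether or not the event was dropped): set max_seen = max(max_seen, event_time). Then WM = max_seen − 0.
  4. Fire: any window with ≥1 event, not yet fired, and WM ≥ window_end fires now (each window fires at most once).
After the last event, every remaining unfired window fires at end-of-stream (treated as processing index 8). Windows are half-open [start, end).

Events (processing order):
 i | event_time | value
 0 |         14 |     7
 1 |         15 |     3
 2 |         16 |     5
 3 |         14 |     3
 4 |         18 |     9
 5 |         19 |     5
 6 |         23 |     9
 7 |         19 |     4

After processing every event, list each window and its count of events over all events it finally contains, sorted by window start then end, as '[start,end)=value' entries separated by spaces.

[14,23)=6 [23,27)=1

i=0 t=14 v=7: → [14,18); WM=14
i=1 t=15 v=3: → [14,19); WM=15
i=2 t=16 v=5: → [14,20); WM=16
i=3 t=14 v=3: → [14,20); WM=16
i=4 t=18 v=9: → [14,22); WM=18
i=5 t=19 v=5: → [14,23); WM=19
i=6 t=23 v=9: → [23,27); WM=23
i=7 t=19 v=4: DROP (t<23-2); WM=23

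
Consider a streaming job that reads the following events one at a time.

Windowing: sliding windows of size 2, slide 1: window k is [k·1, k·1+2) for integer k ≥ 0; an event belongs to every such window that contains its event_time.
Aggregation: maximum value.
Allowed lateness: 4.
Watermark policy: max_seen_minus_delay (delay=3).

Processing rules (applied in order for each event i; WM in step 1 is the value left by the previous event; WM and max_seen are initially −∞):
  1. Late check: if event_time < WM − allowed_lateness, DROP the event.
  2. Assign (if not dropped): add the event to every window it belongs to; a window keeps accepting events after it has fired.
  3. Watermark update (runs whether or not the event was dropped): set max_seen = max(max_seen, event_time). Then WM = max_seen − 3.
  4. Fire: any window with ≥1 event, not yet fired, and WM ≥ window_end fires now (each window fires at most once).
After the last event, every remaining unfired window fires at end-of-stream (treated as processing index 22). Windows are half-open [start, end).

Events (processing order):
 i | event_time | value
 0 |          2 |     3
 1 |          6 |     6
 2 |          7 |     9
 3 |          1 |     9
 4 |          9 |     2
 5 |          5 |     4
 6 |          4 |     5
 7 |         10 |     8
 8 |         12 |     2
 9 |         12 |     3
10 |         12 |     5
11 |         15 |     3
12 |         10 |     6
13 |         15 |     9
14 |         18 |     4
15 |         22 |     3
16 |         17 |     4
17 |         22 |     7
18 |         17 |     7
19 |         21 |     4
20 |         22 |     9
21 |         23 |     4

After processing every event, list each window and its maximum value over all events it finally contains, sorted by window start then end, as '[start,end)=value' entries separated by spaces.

[0,2)=9 [1,3)=9 [2,4)=3 [3,5)=5 [4,6)=5 [5,7)=6 [6,8)=9 [7,9)=9 [8,10)=2 [9,11)=8 [10,12)=8 [11,13)=5 [12,14)=5 [14,16)=9 [15,17)=9 [16,18)=7 [17,19)=7 [18,20)=4 [20,22)=4 [21,23)=9 [22,24)=9 [23,25)=4

i=0 t=2 v=3: → [2,4),[1,3); WM=-1
i=1 t=6 v=6: → [6,8),[5,7); WM=3; [1,3) fires=3
i=2 t=7 v=9: → [7,9),[6,8); WM=4; [2,4) fires=3
i=3 t=1 v=9: → [1,3),[0,2); WM=4; [0,2) fires=9
i=4 t=9 v=2: → [9,11),[8,10); WM=6
i=5 t=5 v=4: → [5,7),[4,6); WM=6; [4,6) fires=4
i=6 t=4 v=5: → [4,6),[3,5); WM=6; [3,5) fires=5
i=7 t=10 v=8: → [10,12),[9,11); WM=7; [5,7) fires=6
i=8 t=12 v=2: → [12,14),[11,13); WM=9; [6,8) fires=9 [7,9) fires=9
i=9 t=12 v=3: → [12,14),[11,13); WM=9
i=10 t=12 v=5: → [12,14),[11,13); WM=9
i=11 t=15 v=3: → [15,17),[14,16); WM=12; [8,10) fires=2 [9,11) fires=8 [10,12) fires=8
i=12 t=10 v=6: → [10,12),[9,11); WM=12
i=13 t=15 v=9: → [15,17),[14,16); WM=12
i=14 t=18 v=4: → [18,20),[17,19); WM=15; [11,13) fires=5 [12,14) fires=5
i=15 t=22 v=3: → [22,24),[21,23); WM=19; [14,16) fires=9 [15,17) fires=9 [17,19) fires=4
i=16 t=17 v=4: → [17,19),[16,18); WM=19; [16,18) fires=4
i=17 t=22 v=7: → [22,24),[21,23); WM=19
i=18 t=17 v=7: → [17,19),[16,18); WM=19
i=19 t=21 v=4: → [21,23),[20,22); WM=19
i=20 t=22 v=9: → [22,24),[21,23); WM=19
i=21 t=23 v=4: → [23,25),[22,24); WM=20; [18,20) fires=4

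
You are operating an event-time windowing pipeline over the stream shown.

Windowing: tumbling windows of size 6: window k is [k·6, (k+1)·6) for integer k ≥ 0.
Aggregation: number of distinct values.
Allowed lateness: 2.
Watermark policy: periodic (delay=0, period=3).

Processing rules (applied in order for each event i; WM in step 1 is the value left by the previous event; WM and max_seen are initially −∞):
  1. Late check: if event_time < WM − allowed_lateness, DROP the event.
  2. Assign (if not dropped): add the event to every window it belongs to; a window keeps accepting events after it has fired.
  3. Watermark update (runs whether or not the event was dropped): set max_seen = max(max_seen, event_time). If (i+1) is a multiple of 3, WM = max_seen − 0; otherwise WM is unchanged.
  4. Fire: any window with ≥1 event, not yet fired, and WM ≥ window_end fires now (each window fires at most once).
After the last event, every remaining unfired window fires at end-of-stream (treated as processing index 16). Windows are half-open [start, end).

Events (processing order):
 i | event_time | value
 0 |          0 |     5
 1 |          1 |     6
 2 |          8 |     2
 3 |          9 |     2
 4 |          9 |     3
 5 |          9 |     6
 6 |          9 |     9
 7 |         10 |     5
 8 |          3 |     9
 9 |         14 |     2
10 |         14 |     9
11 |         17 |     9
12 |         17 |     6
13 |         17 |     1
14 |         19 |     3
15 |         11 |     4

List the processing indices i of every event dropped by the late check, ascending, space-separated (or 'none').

i=0 t=0 v=5: → [0,6); WM=−∞
i=1 t=1 v=6: → [0,6); WM=−∞
i=2 t=8 v=2: → [6,12); WM=8; [0,6) fires=2
i=3 t=9 v=2: → [6,12); WM=8
i=4 t=9 v=3: → [6,12); WM=8
i=5 t=9 v=6: → [6,12); WM=9
i=6 t=9 v=9: → [6,12); WM=9
i=7 t=10 v=5: → [6,12); WM=9
i=8 t=3 v=9: DROP (t<9-2); WM=10
i=9 t=14 v=2: → [12,18); WM=10
i=10 t=14 v=9: → [12,18); WM=10
i=11 t=17 v=9: → [12,18); WM=17; [6,12) fires=5
i=12 t=17 v=6: → [12,18); WM=17
i=13 t=17 v=1: → [12,18); WM=17
i=14 t=19 v=3: → [18,24); WM=19; [12,18) fires=4
i=15 t=11 v=4: DROP (t<19-2); WM=19

8 15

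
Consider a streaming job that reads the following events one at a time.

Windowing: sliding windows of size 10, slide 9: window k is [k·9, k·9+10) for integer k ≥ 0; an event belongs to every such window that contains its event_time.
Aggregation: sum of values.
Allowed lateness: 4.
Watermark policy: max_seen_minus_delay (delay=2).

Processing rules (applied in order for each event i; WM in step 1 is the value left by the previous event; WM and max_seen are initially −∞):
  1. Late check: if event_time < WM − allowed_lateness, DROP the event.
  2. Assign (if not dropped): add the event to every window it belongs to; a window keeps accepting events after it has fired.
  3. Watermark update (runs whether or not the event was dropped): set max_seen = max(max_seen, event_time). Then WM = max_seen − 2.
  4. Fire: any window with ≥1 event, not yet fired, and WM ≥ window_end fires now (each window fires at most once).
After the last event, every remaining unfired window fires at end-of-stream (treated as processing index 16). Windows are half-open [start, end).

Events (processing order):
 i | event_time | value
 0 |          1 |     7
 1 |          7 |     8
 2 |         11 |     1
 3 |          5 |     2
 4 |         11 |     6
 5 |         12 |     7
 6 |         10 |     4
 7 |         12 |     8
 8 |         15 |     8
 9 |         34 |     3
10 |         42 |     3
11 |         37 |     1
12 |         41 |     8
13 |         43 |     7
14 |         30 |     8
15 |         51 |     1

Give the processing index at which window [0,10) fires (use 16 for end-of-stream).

5

i=0 t=1 v=7: → [0,10); WM=-1
i=1 t=7 v=8: → [0,10); WM=5
i=2 t=11 v=1: → [9,19); WM=9
i=3 t=5 v=2: → [0,10); WM=9
i=4 t=11 v=6: → [9,19); WM=9
i=5 t=12 v=7: → [9,19); WM=10; [0,10) fires=17
i=6 t=10 v=4: → [9,19); WM=10
i=7 t=12 v=8: → [9,19); WM=10
i=8 t=15 v=8: → [9,19); WM=13
i=9 t=34 v=3: → [27,37); WM=32; [9,19) fires=34
i=10 t=42 v=3: → [36,46); WM=40; [27,37) fires=3
i=11 t=37 v=1: → [36,46); WM=40
i=12 t=41 v=8: → [36,46); WM=40
i=13 t=43 v=7: → [36,46); WM=41
i=14 t=30 v=8: DROP (t<41-4); WM=41
i=15 t=51 v=1: → [45,55); WM=49; [36,46) fires=19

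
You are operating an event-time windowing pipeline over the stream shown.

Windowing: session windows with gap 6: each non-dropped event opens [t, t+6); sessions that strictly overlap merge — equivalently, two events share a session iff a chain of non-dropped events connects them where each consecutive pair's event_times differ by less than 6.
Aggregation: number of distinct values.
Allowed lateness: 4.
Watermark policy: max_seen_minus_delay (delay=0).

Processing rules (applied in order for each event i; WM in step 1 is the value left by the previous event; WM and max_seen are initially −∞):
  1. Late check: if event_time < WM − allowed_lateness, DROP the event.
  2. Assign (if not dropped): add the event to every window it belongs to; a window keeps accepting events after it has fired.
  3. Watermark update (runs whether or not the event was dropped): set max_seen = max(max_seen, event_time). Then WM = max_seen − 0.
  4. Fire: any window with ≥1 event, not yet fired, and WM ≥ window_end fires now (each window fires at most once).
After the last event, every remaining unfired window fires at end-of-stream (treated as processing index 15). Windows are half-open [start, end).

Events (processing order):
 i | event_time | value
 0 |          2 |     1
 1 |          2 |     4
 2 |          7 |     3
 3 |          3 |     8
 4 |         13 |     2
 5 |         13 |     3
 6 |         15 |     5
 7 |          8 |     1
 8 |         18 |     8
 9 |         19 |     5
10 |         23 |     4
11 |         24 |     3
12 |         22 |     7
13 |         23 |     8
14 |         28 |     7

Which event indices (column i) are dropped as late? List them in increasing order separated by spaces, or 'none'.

i=0 t=2 v=1: → [2,8); WM=2
i=1 t=2 v=4: → [2,8); WM=2
i=2 t=7 v=3: → [2,13); WM=7
i=3 t=3 v=8: → [2,13); WM=7
i=4 t=13 v=2: → [13,19); WM=13
i=5 t=13 v=3: → [13,19); WM=13
i=6 t=15 v=5: → [13,21); WM=15
i=7 t=8 v=1: DROP (t<15-4); WM=15
i=8 t=18 v=8: → [13,24); WM=18
i=9 t=19 v=5: → [13,25); WM=19
i=10 t=23 v=4: → [13,29); WM=23
i=11 t=24 v=3: → [13,30); WM=24
i=12 t=22 v=7: → [13,30); WM=24
i=13 t=23 v=8: → [13,30); WM=24
i=14 t=28 v=7: → [13,34); WM=28

7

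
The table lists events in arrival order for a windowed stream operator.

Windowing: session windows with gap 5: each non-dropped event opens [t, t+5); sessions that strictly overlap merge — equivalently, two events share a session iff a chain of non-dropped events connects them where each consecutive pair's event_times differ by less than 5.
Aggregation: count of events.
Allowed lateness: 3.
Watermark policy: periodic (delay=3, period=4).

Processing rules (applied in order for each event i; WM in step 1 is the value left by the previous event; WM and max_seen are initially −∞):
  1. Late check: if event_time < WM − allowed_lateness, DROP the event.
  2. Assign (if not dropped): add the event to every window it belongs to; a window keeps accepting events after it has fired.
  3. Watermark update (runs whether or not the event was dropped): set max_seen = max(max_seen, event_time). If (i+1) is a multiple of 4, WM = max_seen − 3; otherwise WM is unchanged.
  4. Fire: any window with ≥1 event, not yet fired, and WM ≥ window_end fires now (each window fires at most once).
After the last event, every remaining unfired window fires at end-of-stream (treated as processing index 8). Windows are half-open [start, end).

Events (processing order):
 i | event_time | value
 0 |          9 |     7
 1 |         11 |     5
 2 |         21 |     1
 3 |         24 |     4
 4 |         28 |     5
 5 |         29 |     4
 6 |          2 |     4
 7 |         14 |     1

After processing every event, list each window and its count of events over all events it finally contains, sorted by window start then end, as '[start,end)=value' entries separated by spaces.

[9,16)=2 [21,34)=4

i=0 t=9 v=7: → [9,14); WM=−∞
i=1 t=11 v=5: → [9,16); WM=−∞
i=2 t=21 v=1: → [21,26); WM=−∞
i=3 t=24 v=4: → [21,29); WM=21
i=4 t=28 v=5: → [21,33); WM=21
i=5 t=29 v=4: → [21,34); WM=21
i=6 t=2 v=4: DROP (t<21-3); WM=21
i=7 t=14 v=1: DROP (t<21-3); WM=26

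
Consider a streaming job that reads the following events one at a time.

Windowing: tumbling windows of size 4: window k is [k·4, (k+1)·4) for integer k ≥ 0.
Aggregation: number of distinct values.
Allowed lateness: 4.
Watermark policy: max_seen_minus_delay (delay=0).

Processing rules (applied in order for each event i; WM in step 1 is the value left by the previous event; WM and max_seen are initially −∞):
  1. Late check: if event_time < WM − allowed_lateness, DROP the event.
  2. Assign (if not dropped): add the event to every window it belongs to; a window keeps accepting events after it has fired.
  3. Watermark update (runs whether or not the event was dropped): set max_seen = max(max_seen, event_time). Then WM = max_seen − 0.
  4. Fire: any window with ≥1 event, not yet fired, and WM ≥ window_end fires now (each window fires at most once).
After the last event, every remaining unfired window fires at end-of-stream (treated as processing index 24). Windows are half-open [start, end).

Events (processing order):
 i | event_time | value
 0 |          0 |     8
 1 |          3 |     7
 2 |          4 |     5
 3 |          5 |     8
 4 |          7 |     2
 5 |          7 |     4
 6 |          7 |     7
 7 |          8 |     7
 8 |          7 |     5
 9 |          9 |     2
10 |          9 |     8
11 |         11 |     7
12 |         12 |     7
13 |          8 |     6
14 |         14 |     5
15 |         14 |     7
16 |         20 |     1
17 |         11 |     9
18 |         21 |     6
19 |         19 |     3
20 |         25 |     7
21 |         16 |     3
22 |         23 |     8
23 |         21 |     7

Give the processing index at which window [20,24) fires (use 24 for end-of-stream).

20

i=0 t=0 v=8: → [0,4); WM=0
i=1 t=3 v=7: → [0,4); WM=3
i=2 t=4 v=5: → [4,8); WM=4; [0,4) fires=2
i=3 t=5 v=8: → [4,8); WM=5
i=4 t=7 v=2: → [4,8); WM=7
i=5 t=7 v=4: → [4,8); WM=7
i=6 t=7 v=7: → [4,8); WM=7
i=7 t=8 v=7: → [8,12); WM=8; [4,8) fires=5
i=8 t=7 v=5: → [4,8); WM=8
i=9 t=9 v=2: → [8,12); WM=9
i=10 t=9 v=8: → [8,12); WM=9
i=11 t=11 v=7: → [8,12); WM=11
i=12 t=12 v=7: → [12,16); WM=12; [8,12) fires=3
i=13 t=8 v=6: → [8,12); WM=12
i=14 t=14 v=5: → [12,16); WM=14
i=15 t=14 v=7: → [12,16); WM=14
i=16 t=20 v=1: → [20,24); WM=20; [12,16) fires=2
i=17 t=11 v=9: DROP (t<20-4); WM=20
i=18 t=21 v=6: → [20,24); WM=21
i=19 t=19 v=3: → [16,20); WM=21; [16,20) fires=1
i=20 t=25 v=7: → [24,28); WM=25; [20,24) fires=2
i=21 t=16 v=3: DROP (t<25-4); WM=25
i=22 t=23 v=8: → [20,24); WM=25
i=23 t=21 v=7: → [20,24); WM=25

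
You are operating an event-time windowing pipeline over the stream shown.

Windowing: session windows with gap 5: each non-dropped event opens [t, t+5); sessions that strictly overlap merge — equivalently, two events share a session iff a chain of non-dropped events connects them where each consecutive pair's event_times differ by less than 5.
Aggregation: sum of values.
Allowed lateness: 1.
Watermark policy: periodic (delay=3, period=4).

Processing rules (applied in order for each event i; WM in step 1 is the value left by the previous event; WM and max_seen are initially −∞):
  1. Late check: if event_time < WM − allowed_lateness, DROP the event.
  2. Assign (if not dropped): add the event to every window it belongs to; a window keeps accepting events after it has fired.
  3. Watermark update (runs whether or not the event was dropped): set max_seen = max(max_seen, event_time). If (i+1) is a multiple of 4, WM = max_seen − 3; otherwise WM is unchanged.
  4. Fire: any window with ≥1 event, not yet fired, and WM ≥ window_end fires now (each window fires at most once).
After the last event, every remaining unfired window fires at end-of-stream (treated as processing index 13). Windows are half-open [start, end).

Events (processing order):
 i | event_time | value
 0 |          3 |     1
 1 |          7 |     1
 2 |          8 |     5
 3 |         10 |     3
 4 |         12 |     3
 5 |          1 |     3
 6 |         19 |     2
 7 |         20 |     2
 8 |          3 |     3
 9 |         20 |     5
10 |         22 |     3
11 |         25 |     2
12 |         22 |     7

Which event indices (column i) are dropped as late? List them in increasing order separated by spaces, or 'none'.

5 8

i=0 t=3 v=1: → [3,8); WM=−∞
i=1 t=7 v=1: → [3,12); WM=−∞
i=2 t=8 v=5: → [3,13); WM=−∞
i=3 t=10 v=3: → [3,15); WM=7
i=4 t=12 v=3: → [3,17); WM=7
i=5 t=1 v=3: DROP (t<7-1); WM=7
i=6 t=19 v=2: → [19,24); WM=7
i=7 t=20 v=2: → [19,25); WM=17
i=8 t=3 v=3: DROP (t<17-1); WM=17
i=9 t=20 v=5: → [19,25); WM=17
i=10 t=22 v=3: → [19,27); WM=17
i=11 t=25 v=2: → [19,30); WM=22
i=12 t=22 v=7: → [19,30); WM=22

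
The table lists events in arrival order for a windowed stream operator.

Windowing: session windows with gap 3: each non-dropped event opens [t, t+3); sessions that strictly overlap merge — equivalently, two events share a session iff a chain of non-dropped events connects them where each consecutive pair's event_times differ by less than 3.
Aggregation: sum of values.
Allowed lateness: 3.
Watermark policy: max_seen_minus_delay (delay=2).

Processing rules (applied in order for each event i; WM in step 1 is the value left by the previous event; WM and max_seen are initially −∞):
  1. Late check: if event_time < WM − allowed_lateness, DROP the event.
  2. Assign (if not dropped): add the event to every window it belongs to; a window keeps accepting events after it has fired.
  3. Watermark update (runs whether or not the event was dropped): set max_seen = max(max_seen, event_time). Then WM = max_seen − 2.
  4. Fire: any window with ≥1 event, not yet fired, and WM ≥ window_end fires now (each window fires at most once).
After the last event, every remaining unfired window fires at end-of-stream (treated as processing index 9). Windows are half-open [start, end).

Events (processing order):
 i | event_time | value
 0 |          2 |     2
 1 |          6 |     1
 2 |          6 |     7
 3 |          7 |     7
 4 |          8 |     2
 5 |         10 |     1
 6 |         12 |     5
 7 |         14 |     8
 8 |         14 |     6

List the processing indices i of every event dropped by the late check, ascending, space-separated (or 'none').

none

i=0 t=2 v=2: → [2,5); WM=0
i=1 t=6 v=1: → [6,9); WM=4
i=2 t=6 v=7: → [6,9); WM=4
i=3 t=7 v=7: → [6,10); WM=5
i=4 t=8 v=2: → [6,11); WM=6
i=5 t=10 v=1: → [6,13); WM=8
i=6 t=12 v=5: → [6,15); WM=10
i=7 t=14 v=8: → [6,17); WM=12
i=8 t=14 v=6: → [6,17); WM=12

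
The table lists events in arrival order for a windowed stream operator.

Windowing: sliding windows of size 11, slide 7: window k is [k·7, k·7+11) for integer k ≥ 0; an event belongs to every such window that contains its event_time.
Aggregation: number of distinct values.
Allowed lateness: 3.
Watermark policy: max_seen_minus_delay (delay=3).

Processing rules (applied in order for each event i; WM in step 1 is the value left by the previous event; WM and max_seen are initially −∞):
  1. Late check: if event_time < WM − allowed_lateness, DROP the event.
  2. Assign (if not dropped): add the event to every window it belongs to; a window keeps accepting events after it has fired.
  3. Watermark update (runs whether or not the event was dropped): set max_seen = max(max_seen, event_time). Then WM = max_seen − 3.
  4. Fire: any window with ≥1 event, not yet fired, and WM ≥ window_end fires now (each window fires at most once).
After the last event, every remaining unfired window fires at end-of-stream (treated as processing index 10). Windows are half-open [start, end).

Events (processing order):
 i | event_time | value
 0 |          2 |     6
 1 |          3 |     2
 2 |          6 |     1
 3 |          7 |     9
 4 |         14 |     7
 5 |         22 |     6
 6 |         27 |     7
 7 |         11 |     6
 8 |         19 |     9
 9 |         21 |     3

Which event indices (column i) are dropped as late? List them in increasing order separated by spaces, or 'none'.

i=0 t=2 v=6: → [0,11); WM=-1
i=1 t=3 v=2: → [0,11); WM=0
i=2 t=6 v=1: → [0,11); WM=3
i=3 t=7 v=9: → [7,18),[0,11); WM=4
i=4 t=14 v=7: → [14,25),[7,18); WM=11; [0,11) fires=4
i=5 t=22 v=6: → [21,32),[14,25); WM=19; [7,18) fires=2
i=6 t=27 v=7: → [21,32); WM=24
i=7 t=11 v=6: DROP (t<24-3); WM=24
i=8 t=19 v=9: DROP (t<24-3); WM=24
i=9 t=21 v=3: → [21,32),[14,25); WM=24

7 8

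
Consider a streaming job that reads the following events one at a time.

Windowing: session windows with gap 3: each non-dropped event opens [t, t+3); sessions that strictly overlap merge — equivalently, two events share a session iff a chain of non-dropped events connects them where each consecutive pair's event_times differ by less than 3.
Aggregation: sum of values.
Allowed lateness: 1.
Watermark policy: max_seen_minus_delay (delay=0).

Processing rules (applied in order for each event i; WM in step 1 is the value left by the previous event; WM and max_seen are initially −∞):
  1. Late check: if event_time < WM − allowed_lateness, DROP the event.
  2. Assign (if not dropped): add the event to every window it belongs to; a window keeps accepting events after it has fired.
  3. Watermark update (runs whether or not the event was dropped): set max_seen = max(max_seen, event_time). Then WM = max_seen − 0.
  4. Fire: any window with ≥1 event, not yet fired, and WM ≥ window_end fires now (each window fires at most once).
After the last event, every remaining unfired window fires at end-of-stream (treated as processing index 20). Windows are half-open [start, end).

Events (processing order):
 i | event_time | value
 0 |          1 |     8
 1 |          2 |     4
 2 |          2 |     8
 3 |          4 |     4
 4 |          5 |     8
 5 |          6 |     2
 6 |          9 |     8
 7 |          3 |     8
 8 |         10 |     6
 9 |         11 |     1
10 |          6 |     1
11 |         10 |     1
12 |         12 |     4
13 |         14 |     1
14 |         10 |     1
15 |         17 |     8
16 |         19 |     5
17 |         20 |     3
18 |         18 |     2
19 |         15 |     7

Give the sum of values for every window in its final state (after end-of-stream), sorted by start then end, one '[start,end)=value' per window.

[1,9)=34 [9,17)=21 [17,23)=16

i=0 t=1 v=8: → [1,4); WM=1
i=1 t=2 v=4: → [1,5); WM=2
i=2 t=2 v=8: → [1,5); WM=2
i=3 t=4 v=4: → [1,7); WM=4
i=4 t=5 v=8: → [1,8); WM=5
i=5 t=6 v=2: → [1,9); WM=6
i=6 t=9 v=8: → [9,12); WM=9
i=7 t=3 v=8: DROP (t<9-1); WM=9
i=8 t=10 v=6: → [9,13); WM=10
i=9 t=11 v=1: → [9,14); WM=11
i=10 t=6 v=1: DROP (t<11-1); WM=11
i=11 t=10 v=1: → [9,14); WM=11
i=12 t=12 v=4: → [9,15); WM=12
i=13 t=14 v=1: → [9,17); WM=14
i=14 t=10 v=1: DROP (t<14-1); WM=14
i=15 t=17 v=8: → [17,20); WM=17
i=16 t=19 v=5: → [17,22); WM=19
i=17 t=20 v=3: → [17,23); WM=20
i=18 t=18 v=2: DROP (t<20-1); WM=20
i=19 t=15 v=7: DROP (t<20-1); WM=20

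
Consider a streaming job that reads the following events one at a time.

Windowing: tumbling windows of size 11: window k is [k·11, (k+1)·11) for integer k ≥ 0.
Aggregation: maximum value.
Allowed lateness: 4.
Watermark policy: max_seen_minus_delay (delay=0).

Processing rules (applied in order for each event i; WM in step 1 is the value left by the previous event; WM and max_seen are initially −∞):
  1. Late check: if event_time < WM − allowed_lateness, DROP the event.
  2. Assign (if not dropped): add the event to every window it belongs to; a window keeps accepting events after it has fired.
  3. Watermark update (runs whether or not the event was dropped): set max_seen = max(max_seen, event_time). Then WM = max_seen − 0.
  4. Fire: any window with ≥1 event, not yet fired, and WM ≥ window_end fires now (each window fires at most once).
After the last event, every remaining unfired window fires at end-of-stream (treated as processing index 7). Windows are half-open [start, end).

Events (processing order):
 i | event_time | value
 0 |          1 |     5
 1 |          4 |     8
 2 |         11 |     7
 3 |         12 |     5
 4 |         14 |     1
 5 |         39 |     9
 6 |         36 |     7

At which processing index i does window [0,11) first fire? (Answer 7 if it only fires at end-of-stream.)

i=0 t=1 v=5: → [0,11); WM=1
i=1 t=4 v=8: → [0,11); WM=4
i=2 t=11 v=7: → [11,22); WM=11; [0,11) fires=8
i=3 t=12 v=5: → [11,22); WM=12
i=4 t=14 v=1: → [11,22); WM=14
i=5 t=39 v=9: → [33,44); WM=39; [11,22) fires=7
i=6 t=36 v=7: → [33,44); WM=39

2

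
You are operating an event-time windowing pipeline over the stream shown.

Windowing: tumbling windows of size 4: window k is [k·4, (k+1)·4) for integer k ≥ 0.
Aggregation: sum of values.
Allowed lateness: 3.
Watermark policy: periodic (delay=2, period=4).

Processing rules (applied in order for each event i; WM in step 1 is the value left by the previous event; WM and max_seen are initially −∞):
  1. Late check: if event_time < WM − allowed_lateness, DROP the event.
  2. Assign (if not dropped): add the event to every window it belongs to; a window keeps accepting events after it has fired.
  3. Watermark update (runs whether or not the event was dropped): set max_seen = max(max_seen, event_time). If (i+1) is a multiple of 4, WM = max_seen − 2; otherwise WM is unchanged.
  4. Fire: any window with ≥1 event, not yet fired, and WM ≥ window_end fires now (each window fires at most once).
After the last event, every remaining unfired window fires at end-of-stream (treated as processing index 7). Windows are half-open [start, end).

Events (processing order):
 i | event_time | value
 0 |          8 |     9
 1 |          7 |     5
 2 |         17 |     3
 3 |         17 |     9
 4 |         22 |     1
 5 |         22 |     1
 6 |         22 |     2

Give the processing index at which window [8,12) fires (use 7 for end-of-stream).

3

i=0 t=8 v=9: → [8,12); WM=−∞
i=1 t=7 v=5: → [4,8); WM=−∞
i=2 t=17 v=3: → [16,20); WM=−∞
i=3 t=17 v=9: → [16,20); WM=15; [4,8) fires=5 [8,12) fires=9
i=4 t=22 v=1: → [20,24); WM=15
i=5 t=22 v=1: → [20,24); WM=15
i=6 t=22 v=2: → [20,24); WM=15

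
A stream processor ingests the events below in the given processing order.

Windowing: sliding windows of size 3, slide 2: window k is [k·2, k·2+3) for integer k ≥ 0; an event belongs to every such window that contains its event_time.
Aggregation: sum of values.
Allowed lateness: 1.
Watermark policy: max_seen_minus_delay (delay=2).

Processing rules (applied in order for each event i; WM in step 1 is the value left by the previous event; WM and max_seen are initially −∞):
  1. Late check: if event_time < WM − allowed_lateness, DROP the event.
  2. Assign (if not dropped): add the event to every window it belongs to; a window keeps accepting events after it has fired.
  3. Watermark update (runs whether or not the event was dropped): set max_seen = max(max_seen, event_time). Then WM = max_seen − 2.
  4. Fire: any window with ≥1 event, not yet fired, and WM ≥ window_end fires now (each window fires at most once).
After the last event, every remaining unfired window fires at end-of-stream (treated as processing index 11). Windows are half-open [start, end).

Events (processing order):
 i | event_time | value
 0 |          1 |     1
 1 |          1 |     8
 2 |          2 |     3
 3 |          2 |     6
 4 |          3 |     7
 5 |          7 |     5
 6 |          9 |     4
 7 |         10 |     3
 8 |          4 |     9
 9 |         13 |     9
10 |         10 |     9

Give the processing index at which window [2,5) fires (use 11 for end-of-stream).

i=0 t=1 v=1: → [0,3); WM=-1
i=1 t=1 v=8: → [0,3); WM=-1
i=2 t=2 v=3: → [2,5),[0,3); WM=0
i=3 t=2 v=6: → [2,5),[0,3); WM=0
i=4 t=3 v=7: → [2,5); WM=1
i=5 t=7 v=5: → [6,9); WM=5; [0,3) fires=18 [2,5) fires=16
i=6 t=9 v=4: → [8,11); WM=7
i=7 t=10 v=3: → [10,13),[8,11); WM=8
i=8 t=4 v=9: DROP (t<8-1); WM=8
i=9 t=13 v=9: → [12,15); WM=11; [6,9) fires=5 [8,11) fires=7
i=10 t=10 v=9: → [10,13),[8,11); WM=11

5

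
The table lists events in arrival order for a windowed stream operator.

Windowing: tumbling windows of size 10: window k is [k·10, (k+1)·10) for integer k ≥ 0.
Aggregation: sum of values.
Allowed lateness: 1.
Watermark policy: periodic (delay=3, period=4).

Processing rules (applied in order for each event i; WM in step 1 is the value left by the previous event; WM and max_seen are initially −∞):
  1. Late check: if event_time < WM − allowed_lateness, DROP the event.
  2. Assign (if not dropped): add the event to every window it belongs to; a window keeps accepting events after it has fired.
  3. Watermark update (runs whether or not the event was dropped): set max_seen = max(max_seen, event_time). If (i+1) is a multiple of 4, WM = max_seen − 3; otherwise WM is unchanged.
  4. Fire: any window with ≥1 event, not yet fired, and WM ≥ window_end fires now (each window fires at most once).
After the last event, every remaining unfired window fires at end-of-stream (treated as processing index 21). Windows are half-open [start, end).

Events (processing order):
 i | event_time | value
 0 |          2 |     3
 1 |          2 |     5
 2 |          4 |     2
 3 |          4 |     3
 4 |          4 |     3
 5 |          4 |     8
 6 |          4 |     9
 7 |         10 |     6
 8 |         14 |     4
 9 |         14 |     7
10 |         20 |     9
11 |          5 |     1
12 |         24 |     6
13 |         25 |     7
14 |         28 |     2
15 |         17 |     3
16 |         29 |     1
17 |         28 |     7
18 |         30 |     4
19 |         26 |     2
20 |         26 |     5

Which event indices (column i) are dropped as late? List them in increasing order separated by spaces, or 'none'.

11

i=0 t=2 v=3: → [0,10); WM=−∞
i=1 t=2 v=5: → [0,10); WM=−∞
i=2 t=4 v=2: → [0,10); WM=−∞
i=3 t=4 v=3: → [0,10); WM=1
i=4 t=4 v=3: → [0,10); WM=1
i=5 t=4 v=8: → [0,10); WM=1
i=6 t=4 v=9: → [0,10); WM=1
i=7 t=10 v=6: → [10,20); WM=7
i=8 t=14 v=4: → [10,20); WM=7
i=9 t=14 v=7: → [10,20); WM=7
i=10 t=20 v=9: → [20,30); WM=7
i=11 t=5 v=1: DROP (t<7-1); WM=17; [0,10) fires=33
i=12 t=24 v=6: → [20,30); WM=17
i=13 t=25 v=7: → [20,30); WM=17
i=14 t=28 v=2: → [20,30); WM=17
i=15 t=17 v=3: → [10,20); WM=25; [10,20) fires=20
i=16 t=29 v=1: → [20,30); WM=25
i=17 t=28 v=7: → [20,30); WM=25
i=18 t=30 v=4: → [30,40); WM=25
i=19 t=26 v=2: → [20,30); WM=27
i=20 t=26 v=5: → [20,30); WM=27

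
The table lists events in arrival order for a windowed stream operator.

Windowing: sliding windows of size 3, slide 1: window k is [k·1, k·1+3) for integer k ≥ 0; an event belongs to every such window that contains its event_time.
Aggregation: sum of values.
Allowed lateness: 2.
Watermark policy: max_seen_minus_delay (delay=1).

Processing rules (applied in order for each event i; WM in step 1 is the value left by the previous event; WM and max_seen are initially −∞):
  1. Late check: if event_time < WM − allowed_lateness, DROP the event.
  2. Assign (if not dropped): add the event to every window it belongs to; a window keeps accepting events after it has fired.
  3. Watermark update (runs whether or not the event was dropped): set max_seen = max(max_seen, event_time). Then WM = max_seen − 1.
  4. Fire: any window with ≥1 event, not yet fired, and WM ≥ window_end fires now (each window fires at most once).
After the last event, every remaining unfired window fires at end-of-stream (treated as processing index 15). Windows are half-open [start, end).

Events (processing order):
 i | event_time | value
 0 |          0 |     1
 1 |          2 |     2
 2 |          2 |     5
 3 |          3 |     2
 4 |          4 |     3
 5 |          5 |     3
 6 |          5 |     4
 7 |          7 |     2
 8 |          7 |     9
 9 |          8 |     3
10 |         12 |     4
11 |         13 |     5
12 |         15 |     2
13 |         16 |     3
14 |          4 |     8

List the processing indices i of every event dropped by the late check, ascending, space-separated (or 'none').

14

i=0 t=0 v=1: → [0,3); WM=-1
i=1 t=2 v=2: → [2,5),[1,4),[0,3); WM=1
i=2 t=2 v=5: → [2,5),[1,4),[0,3); WM=1
i=3 t=3 v=2: → [3,6),[2,5),[1,4); WM=2
i=4 t=4 v=3: → [4,7),[3,6),[2,5); WM=3; [0,3) fires=8
i=5 t=5 v=3: → [5,8),[4,7),[3,6); WM=4; [1,4) fires=9
i=6 t=5 v=4: → [5,8),[4,7),[3,6); WM=4
i=7 t=7 v=2: → [7,10),[6,9),[5,8); WM=6; [2,5) fires=12 [3,6) fires=12
i=8 t=7 v=9: → [7,10),[6,9),[5,8); WM=6
i=9 t=8 v=3: → [8,11),[7,10),[6,9); WM=7; [4,7) fires=10
i=10 t=12 v=4: → [12,15),[11,14),[10,13); WM=11; [5,8) fires=18 [6,9) fires=14 [7,10) fires=14 [8,11) fires=3
i=11 t=13 v=5: → [13,16),[12,15),[11,14); WM=12
i=12 t=15 v=2: → [15,18),[14,17),[13,16); WM=14; [10,13) fires=4 [11,14) fires=9
i=13 t=16 v=3: → [16,19),[15,18),[14,17); WM=15; [12,15) fires=9
i=14 t=4 v=8: DROP (t<15-2); WM=15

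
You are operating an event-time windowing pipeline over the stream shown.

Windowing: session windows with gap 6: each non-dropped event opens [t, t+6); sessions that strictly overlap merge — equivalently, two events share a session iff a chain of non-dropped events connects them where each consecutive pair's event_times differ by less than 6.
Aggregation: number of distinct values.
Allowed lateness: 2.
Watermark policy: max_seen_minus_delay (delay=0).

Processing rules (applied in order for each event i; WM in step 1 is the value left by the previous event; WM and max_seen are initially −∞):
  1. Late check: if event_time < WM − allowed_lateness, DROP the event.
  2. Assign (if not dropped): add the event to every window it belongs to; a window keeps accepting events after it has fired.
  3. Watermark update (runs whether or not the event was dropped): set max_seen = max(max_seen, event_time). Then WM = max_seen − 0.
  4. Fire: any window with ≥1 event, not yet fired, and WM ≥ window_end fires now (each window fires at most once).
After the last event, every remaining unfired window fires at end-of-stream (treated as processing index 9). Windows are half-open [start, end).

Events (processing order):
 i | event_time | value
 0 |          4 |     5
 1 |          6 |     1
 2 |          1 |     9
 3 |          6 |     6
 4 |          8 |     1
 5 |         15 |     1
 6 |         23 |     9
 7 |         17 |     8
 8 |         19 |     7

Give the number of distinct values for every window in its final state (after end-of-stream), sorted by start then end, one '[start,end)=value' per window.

i=0 t=4 v=5: → [4,10); WM=4
i=1 t=6 v=1: → [4,12); WM=6
i=2 t=1 v=9: DROP (t<6-2); WM=6
i=3 t=6 v=6: → [4,12); WM=6
i=4 t=8 v=1: → [4,14); WM=8
i=5 t=15 v=1: → [15,21); WM=15
i=6 t=23 v=9: → [23,29); WM=23
i=7 t=17 v=8: DROP (t<23-2); WM=23
i=8 t=19 v=7: DROP (t<23-2); WM=23

[4,14)=3 [15,21)=1 [23,29)=1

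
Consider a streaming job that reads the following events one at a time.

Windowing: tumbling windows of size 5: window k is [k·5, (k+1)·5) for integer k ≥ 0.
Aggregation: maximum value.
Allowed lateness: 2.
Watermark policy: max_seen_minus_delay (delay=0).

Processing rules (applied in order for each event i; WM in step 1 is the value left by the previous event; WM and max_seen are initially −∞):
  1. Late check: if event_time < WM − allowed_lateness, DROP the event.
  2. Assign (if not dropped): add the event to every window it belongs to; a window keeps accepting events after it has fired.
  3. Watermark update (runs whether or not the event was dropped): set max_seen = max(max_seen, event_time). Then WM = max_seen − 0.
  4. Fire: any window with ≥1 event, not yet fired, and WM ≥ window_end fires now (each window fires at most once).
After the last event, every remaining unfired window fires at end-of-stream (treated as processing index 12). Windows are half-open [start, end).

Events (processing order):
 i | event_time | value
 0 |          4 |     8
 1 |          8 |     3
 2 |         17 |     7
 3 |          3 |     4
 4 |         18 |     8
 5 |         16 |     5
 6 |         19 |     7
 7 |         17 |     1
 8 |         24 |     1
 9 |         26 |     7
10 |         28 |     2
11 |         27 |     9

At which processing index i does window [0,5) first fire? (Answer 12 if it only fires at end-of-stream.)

i=0 t=4 v=8: → [0,5); WM=4
i=1 t=8 v=3: → [5,10); WM=8; [0,5) fires=8
i=2 t=17 v=7: → [15,20); WM=17; [5,10) fires=3
i=3 t=3 v=4: DROP (t<17-2); WM=17
i=4 t=18 v=8: → [15,20); WM=18
i=5 t=16 v=5: → [15,20); WM=18
i=6 t=19 v=7: → [15,20); WM=19
i=7 t=17 v=1: → [15,20); WM=19
i=8 t=24 v=1: → [20,25); WM=24; [15,20) fires=8
i=9 t=26 v=7: → [25,30); WM=26; [20,25) fires=1
i=10 t=28 v=2: → [25,30); WM=28
i=11 t=27 v=9: → [25,30); WM=28

1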